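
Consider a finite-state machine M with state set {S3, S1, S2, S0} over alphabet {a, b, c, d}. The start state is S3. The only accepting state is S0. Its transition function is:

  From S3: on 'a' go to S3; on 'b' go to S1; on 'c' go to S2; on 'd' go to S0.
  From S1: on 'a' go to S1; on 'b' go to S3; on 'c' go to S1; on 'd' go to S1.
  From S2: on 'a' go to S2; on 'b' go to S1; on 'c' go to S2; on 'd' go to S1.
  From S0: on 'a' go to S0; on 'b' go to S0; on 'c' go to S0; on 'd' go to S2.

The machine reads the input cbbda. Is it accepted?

Yes

Trace: S3 -c-> S2 -b-> S1 -b-> S3 -d-> S0 -a-> S0
End state S0 is accepting.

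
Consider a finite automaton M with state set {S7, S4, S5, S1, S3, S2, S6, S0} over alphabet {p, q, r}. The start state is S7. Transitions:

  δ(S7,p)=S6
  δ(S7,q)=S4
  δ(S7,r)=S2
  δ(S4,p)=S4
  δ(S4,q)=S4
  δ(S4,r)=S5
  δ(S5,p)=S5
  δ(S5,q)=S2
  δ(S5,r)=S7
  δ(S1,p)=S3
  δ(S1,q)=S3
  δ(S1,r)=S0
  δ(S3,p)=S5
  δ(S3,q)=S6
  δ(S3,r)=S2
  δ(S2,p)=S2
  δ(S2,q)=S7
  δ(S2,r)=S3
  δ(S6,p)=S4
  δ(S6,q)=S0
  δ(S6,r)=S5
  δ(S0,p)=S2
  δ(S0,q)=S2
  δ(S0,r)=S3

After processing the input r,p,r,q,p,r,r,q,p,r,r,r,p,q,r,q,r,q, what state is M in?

S7

start at S7
read 'r': S7 → S2
read 'p': S2 → S2
read 'r': S2 → S3
read 'q': S3 → S6
read 'p': S6 → S4
read 'r': S4 → S5
read 'r': S5 → S7
read 'q': S7 → S4
read 'p': S4 → S4
read 'r': S4 → S5
read 'r': S5 → S7
read 'r': S7 → S2
read 'p': S2 → S2
read 'q': S2 → S7
read 'r': S7 → S2
read 'q': S2 → S7
read 'r': S7 → S2
read 'q': S2 → S7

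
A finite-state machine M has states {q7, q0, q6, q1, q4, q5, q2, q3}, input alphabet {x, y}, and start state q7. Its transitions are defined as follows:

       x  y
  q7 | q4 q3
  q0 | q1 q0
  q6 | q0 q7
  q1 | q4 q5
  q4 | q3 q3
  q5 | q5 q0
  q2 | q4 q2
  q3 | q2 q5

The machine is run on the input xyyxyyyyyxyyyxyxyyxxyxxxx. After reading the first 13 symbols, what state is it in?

q7 → q4 → q3 → q5 → q5 → q0 → q0 → q0 → q0 → q0 → q1 → q5 → q0 → q0
After 13 symbols: q0.

q0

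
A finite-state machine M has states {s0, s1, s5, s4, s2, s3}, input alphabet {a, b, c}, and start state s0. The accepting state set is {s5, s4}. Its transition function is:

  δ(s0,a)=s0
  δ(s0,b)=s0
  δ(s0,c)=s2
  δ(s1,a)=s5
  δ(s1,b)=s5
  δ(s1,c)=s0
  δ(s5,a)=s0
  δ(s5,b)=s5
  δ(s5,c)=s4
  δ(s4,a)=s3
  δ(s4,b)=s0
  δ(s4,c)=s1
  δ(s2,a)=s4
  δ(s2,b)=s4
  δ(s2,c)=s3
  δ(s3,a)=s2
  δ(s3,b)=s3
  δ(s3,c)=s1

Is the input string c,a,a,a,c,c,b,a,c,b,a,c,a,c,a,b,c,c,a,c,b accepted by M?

Trace: s0 -c-> s2 -a-> s4 -a-> s3 -a-> s2 -c-> s3 -c-> s1 -b-> s5 -a-> s0 -c-> s2 -b-> s4 -a-> s3 -c-> s1 -a-> s5 -c-> s4 -a-> s3 -b-> s3 -c-> s1 -c-> s0 -a-> s0 -c-> s2 -b-> s4
End state s4 is accepting.

Yes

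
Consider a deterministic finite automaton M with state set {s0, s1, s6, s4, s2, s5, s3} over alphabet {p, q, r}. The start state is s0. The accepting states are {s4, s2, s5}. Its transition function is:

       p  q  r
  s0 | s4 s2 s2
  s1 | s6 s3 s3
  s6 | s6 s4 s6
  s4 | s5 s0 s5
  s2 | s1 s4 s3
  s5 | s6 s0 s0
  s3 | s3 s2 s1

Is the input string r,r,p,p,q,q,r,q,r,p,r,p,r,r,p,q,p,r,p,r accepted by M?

No

start at s0
read 'r': s0 → s2
read 'r': s2 → s3
read 'p': s3 → s3
read 'p': s3 → s3
read 'q': s3 → s2
read 'q': s2 → s4
read 'r': s4 → s5
read 'q': s5 → s0
read 'r': s0 → s2
read 'p': s2 → s1
read 'r': s1 → s3
read 'p': s3 → s3
read 'r': s3 → s1
read 'r': s1 → s3
read 'p': s3 → s3
read 'q': s3 → s2
read 'p': s2 → s1
read 'r': s1 → s3
read 'p': s3 → s3
read 'r': s3 → s1
End state s1 is not accepting.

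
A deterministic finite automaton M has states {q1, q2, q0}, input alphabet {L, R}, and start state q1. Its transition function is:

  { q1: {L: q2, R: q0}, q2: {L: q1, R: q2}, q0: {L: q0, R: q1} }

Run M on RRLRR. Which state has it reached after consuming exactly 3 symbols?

q1 → q0 → q1 → q2
After 3 symbols: q2.

q2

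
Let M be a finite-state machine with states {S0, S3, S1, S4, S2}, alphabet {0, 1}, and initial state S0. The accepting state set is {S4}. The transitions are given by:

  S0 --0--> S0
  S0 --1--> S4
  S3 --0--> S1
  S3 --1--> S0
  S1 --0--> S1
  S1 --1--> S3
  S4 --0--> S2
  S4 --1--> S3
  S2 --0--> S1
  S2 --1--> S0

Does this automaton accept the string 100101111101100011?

No

start at S0
read '1': S0 → S4
read '0': S4 → S2
read '0': S2 → S1
read '1': S1 → S3
read '0': S3 → S1
read '1': S1 → S3
read '1': S3 → S0
read '1': S0 → S4
read '1': S4 → S3
read '1': S3 → S0
read '0': S0 → S0
read '1': S0 → S4
read '1': S4 → S3
read '0': S3 → S1
read '0': S1 → S1
read '0': S1 → S1
read '1': S1 → S3
read '1': S3 → S0
End state S0 is not accepting.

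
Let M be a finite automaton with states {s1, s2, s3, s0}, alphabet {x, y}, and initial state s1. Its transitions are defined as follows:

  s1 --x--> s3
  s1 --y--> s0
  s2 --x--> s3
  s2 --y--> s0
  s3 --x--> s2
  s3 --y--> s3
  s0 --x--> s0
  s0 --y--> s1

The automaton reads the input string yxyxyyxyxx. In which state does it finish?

s0

s1 → s0 → s0 → s1 → s3 → s3 → s3 → s2 → s0 → s0 → s0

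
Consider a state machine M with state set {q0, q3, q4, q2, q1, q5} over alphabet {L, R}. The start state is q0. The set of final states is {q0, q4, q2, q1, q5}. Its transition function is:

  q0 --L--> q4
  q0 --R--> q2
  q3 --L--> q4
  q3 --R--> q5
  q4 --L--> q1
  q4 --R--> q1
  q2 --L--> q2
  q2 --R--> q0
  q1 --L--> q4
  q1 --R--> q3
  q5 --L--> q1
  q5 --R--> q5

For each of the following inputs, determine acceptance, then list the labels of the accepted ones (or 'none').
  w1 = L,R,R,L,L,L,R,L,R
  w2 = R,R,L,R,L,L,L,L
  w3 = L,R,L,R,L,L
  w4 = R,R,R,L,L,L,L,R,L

w1, w2, w3, w4

w1: Trace: q0 -L-> q4 -R-> q1 -R-> q3 -L-> q4 -L-> q1 -L-> q4 -R-> q1 -L-> q4 -R-> q1  → end q1, accepted
w2: Trace: q0 -R-> q2 -R-> q0 -L-> q4 -R-> q1 -L-> q4 -L-> q1 -L-> q4 -L-> q1  → end q1, accepted
w3: Trace: q0 -L-> q4 -R-> q1 -L-> q4 -R-> q1 -L-> q4 -L-> q1  → end q1, accepted
w4: Trace: q0 -R-> q2 -R-> q0 -R-> q2 -L-> q2 -L-> q2 -L-> q2 -L-> q2 -R-> q0 -L-> q4  → end q4, accepted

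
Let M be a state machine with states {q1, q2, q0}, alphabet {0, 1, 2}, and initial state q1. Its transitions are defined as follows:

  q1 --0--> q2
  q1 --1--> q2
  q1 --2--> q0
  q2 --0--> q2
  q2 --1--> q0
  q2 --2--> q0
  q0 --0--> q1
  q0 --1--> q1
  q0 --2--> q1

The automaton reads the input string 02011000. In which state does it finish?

q2

start at q1
read '0': q1 → q2
read '2': q2 → q0
read '0': q0 → q1
read '1': q1 → q2
read '1': q2 → q0
read '0': q0 → q1
read '0': q1 → q2
read '0': q2 → q2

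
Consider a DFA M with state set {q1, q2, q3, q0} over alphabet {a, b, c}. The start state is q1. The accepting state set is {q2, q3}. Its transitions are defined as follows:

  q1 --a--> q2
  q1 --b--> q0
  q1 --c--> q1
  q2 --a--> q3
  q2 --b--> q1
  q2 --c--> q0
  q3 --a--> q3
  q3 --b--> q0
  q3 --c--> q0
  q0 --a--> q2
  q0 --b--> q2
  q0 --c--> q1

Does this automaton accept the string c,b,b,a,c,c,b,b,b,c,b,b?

Yes

start at q1
read 'c': q1 → q1
read 'b': q1 → q0
read 'b': q0 → q2
read 'a': q2 → q3
read 'c': q3 → q0
read 'c': q0 → q1
read 'b': q1 → q0
read 'b': q0 → q2
read 'b': q2 → q1
read 'c': q1 → q1
read 'b': q1 → q0
read 'b': q0 → q2
End state q2 is accepting.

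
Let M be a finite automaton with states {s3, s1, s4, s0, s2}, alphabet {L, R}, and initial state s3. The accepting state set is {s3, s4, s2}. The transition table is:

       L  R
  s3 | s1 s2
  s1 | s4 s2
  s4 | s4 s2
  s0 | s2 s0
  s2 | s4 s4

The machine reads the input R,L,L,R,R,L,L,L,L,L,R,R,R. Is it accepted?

start at s3
read 'R': s3 → s2
read 'L': s2 → s4
read 'L': s4 → s4
read 'R': s4 → s2
read 'R': s2 → s4
read 'L': s4 → s4
read 'L': s4 → s4
read 'L': s4 → s4
read 'L': s4 → s4
read 'L': s4 → s4
read 'R': s4 → s2
read 'R': s2 → s4
read 'R': s4 → s2
End state s2 is accepting.

Yes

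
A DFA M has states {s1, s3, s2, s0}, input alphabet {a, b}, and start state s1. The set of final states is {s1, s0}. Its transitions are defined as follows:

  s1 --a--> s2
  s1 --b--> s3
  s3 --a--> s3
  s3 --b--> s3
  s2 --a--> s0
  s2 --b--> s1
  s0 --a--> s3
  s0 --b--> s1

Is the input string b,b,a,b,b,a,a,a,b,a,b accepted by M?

start at s1
read 'b': s1 → s3
read 'b': s3 → s3
read 'a': s3 → s3
read 'b': s3 → s3
read 'b': s3 → s3
read 'a': s3 → s3
read 'a': s3 → s3
read 'a': s3 → s3
read 'b': s3 → s3
read 'a': s3 → s3
read 'b': s3 → s3
End state s3 is not accepting.

No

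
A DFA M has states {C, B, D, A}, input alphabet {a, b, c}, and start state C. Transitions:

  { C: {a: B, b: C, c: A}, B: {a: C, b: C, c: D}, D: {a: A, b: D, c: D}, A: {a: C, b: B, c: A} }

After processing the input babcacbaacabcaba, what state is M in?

start at C
read 'b': C → C
read 'a': C → B
read 'b': B → C
read 'c': C → A
read 'a': A → C
read 'c': C → A
read 'b': A → B
read 'a': B → C
read 'a': C → B
read 'c': B → D
read 'a': D → A
read 'b': A → B
read 'c': B → D
read 'a': D → A
read 'b': A → B
read 'a': B → C

C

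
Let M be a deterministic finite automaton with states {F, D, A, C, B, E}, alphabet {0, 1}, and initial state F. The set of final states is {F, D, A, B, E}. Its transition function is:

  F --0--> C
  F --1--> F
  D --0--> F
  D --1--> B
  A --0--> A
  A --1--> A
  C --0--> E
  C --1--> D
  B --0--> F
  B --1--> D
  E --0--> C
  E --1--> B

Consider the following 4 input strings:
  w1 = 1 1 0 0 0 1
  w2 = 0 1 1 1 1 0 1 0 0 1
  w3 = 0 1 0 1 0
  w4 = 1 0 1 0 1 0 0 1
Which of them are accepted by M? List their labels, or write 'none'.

w1, w2, w4

w1: F → F → F → C → E → C → D  → end D, accepted
w2: F → C → D → B → D → B → F → F → C → E → B  → end B, accepted
w3: F → C → D → F → F → C  → end C, rejected
w4: F → F → C → D → F → F → C → E → B  → end B, accepted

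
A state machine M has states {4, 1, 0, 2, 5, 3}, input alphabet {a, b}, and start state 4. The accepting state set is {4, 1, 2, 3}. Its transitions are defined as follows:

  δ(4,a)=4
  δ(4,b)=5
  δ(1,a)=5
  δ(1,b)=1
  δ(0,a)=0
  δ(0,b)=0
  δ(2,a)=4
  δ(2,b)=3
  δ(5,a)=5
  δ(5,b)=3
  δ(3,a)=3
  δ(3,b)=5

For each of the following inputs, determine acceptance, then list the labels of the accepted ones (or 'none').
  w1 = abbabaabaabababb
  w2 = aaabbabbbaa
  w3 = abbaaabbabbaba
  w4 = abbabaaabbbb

w1: Trace: 4 -a-> 4 -b-> 5 -b-> 3 -a-> 3 -b-> 5 -a-> 5 -a-> 5 -b-> 3 -a-> 3 -a-> 3 -b-> 5 -a-> 5 -b-> 3 -a-> 3 -b-> 5 -b-> 3  → end 3, accepted
w2: Trace: 4 -a-> 4 -a-> 4 -a-> 4 -b-> 5 -b-> 3 -a-> 3 -b-> 5 -b-> 3 -b-> 5 -a-> 5 -a-> 5  → end 5, rejected
w3: Trace: 4 -a-> 4 -b-> 5 -b-> 3 -a-> 3 -a-> 3 -a-> 3 -b-> 5 -b-> 3 -a-> 3 -b-> 5 -b-> 3 -a-> 3 -b-> 5 -a-> 5  → end 5, rejected
w4: Trace: 4 -a-> 4 -b-> 5 -b-> 3 -a-> 3 -b-> 5 -a-> 5 -a-> 5 -a-> 5 -b-> 3 -b-> 5 -b-> 3 -b-> 5  → end 5, rejected

w1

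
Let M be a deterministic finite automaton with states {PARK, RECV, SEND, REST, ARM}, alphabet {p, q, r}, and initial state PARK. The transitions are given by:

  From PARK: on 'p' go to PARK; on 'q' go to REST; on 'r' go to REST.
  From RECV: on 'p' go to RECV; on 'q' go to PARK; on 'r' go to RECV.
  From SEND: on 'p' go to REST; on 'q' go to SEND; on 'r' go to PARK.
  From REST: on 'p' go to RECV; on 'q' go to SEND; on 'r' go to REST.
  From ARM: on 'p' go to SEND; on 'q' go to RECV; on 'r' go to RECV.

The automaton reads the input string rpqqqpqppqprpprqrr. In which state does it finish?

Trace: PARK -r-> REST -p-> RECV -q-> PARK -q-> REST -q-> SEND -p-> REST -q-> SEND -p-> REST -p-> RECV -q-> PARK -p-> PARK -r-> REST -p-> RECV -p-> RECV -r-> RECV -q-> PARK -r-> REST -r-> REST

REST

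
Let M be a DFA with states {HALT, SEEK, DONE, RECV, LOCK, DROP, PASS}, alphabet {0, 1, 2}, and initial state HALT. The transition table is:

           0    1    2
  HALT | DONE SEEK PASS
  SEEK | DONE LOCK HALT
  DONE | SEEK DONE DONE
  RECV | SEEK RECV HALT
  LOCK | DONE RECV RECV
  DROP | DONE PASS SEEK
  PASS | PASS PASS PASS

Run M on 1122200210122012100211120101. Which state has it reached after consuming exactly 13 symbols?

PASS

HALT → SEEK → LOCK → RECV → HALT → PASS → PASS → PASS → PASS → PASS → PASS → PASS → PASS → PASS
After 13 symbols: PASS.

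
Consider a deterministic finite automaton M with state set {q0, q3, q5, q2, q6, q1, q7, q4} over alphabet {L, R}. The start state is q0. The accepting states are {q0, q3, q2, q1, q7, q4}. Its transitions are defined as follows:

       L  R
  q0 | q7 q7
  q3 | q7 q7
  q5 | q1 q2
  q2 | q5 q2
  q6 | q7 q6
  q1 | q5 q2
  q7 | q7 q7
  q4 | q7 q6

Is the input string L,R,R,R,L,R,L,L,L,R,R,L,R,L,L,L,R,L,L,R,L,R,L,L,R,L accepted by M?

Yes

q0 → q7 → q7 → q7 → q7 → q7 → q7 → q7 → q7 → q7 → q7 → q7 → q7 → q7 → q7 → q7 → q7 → q7 → q7 → q7 → q7 → q7 → q7 → q7 → q7 → q7 → q7
End state q7 is accepting.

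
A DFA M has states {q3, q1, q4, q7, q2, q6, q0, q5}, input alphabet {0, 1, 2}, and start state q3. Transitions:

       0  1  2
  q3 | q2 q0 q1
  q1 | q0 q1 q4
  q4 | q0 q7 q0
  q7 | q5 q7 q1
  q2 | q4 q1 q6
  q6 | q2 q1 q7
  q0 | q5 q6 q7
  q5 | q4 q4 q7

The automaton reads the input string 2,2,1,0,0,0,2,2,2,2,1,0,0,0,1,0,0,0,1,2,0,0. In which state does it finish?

q4

Trace: q3 -2-> q1 -2-> q4 -1-> q7 -0-> q5 -0-> q4 -0-> q0 -2-> q7 -2-> q1 -2-> q4 -2-> q0 -1-> q6 -0-> q2 -0-> q4 -0-> q0 -1-> q6 -0-> q2 -0-> q4 -0-> q0 -1-> q6 -2-> q7 -0-> q5 -0-> q4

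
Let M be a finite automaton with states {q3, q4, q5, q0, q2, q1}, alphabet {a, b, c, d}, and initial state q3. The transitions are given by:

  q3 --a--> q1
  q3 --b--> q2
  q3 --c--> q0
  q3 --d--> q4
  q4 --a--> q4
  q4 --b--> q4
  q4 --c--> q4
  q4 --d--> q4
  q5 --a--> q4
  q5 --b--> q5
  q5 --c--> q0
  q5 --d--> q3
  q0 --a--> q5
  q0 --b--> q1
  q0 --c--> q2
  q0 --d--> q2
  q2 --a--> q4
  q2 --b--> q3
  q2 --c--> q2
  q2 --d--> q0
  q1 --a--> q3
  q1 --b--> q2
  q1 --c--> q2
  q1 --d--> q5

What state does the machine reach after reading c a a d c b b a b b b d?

Trace: q3 -c-> q0 -a-> q5 -a-> q4 -d-> q4 -c-> q4 -b-> q4 -b-> q4 -a-> q4 -b-> q4 -b-> q4 -b-> q4 -d-> q4

q4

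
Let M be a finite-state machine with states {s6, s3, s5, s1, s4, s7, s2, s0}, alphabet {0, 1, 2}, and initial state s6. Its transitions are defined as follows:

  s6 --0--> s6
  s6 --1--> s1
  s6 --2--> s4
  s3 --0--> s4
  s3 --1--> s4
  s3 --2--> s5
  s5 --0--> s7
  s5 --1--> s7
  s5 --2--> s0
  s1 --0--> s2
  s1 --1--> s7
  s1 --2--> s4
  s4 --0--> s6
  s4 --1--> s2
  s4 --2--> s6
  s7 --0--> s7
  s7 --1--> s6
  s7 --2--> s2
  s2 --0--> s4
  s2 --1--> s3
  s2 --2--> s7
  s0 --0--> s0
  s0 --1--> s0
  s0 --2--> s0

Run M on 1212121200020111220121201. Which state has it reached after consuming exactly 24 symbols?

s7

start at s6
read '1': s6 → s1
read '2': s1 → s4
read '1': s4 → s2
read '2': s2 → s7
read '1': s7 → s6
read '2': s6 → s4
read '1': s4 → s2
read '2': s2 → s7
read '0': s7 → s7
read '0': s7 → s7
read '0': s7 → s7
read '2': s7 → s2
read '0': s2 → s4
read '1': s4 → s2
read '1': s2 → s3
read '1': s3 → s4
read '2': s4 → s6
read '2': s6 → s4
read '0': s4 → s6
read '1': s6 → s1
read '2': s1 → s4
read '1': s4 → s2
read '2': s2 → s7
read '0': s7 → s7
After 24 symbols: s7.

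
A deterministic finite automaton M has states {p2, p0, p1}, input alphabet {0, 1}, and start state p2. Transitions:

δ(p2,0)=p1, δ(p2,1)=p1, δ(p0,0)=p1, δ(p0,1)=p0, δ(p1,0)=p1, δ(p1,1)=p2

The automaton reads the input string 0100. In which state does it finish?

p1

Trace: p2 -0-> p1 -1-> p2 -0-> p1 -0-> p1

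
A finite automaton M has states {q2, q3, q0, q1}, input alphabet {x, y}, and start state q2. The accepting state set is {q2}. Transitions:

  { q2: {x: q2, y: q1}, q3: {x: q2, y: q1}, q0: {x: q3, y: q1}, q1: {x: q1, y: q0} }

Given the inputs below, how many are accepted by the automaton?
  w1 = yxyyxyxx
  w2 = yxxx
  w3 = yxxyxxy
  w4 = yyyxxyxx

w1: q2 → q1 → q1 → q0 → q1 → q1 → q0 → q3 → q2  → end q2, accepted
w2: q2 → q1 → q1 → q1 → q1  → end q1, rejected
w3: q2 → q1 → q1 → q1 → q0 → q3 → q2 → q1  → end q1, rejected
w4: q2 → q1 → q0 → q1 → q1 → q1 → q0 → q3 → q2  → end q2, accepted

2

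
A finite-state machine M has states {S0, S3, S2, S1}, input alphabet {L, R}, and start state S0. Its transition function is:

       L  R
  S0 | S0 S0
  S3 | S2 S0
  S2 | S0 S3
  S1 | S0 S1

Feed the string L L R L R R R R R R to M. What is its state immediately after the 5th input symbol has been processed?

Trace: S0 -L-> S0 -L-> S0 -R-> S0 -L-> S0 -R-> S0
After 5 symbols: S0.

S0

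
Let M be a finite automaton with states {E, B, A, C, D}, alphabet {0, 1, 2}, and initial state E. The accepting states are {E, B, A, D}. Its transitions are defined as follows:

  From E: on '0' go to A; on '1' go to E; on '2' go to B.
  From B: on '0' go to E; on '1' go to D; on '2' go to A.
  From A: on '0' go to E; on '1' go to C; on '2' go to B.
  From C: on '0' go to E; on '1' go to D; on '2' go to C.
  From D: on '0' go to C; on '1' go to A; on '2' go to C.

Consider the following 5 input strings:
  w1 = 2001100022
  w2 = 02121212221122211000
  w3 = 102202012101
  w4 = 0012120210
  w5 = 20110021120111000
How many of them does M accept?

w1:
  start at E
  read '2': E → B
  read '0': B → E
  read '0': E → A
  read '1': A → C
  read '1': C → D
  read '0': D → C
  read '0': C → E
  read '0': E → A
  read '2': A → B
  read '2': B → A
  end A, accepted
w2:
  start at E
  read '0': E → A
  read '2': A → B
  read '1': B → D
  read '2': D → C
  read '1': C → D
  read '2': D → C
  read '1': C → D
  read '2': D → C
  read '2': C → C
  read '2': C → C
  read '1': C → D
  read '1': D → A
  read '2': A → B
  read '2': B → A
  read '2': A → B
  read '1': B → D
  read '1': D → A
  read '0': A → E
  read '0': E → A
  read '0': A → E
  end E, accepted
w3:
  start at E
  read '1': E → E
  read '0': E → A
  read '2': A → B
  read '2': B → A
  read '0': A → E
  read '2': E → B
  read '0': B → E
  read '1': E → E
  read '2': E → B
  read '1': B → D
  read '0': D → C
  read '1': C → D
  end D, accepted
w4:
  start at E
  read '0': E → A
  read '0': A → E
  read '1': E → E
  read '2': E → B
  read '1': B → D
  read '2': D → C
  read '0': C → E
  read '2': E → B
  read '1': B → D
  read '0': D → C
  end C, rejected
w5:
  start at E
  read '2': E → B
  read '0': B → E
  read '1': E → E
  read '1': E → E
  read '0': E → A
  read '0': A → E
  read '2': E → B
  read '1': B → D
  read '1': D → A
  read '2': A → B
  read '0': B → E
  read '1': E → E
  read '1': E → E
  read '1': E → E
  read '0': E → A
  read '0': A → E
  read '0': E → A
  end A, accepted

4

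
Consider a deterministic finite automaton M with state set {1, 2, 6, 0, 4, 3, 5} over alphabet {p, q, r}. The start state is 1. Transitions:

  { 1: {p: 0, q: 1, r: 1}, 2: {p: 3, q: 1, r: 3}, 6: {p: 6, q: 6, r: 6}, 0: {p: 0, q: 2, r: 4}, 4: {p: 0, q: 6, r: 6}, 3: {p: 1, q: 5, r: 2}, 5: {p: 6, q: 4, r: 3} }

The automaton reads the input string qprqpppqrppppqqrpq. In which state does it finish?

6

Trace: 1 -q-> 1 -p-> 0 -r-> 4 -q-> 6 -p-> 6 -p-> 6 -p-> 6 -q-> 6 -r-> 6 -p-> 6 -p-> 6 -p-> 6 -p-> 6 -q-> 6 -q-> 6 -r-> 6 -p-> 6 -q-> 6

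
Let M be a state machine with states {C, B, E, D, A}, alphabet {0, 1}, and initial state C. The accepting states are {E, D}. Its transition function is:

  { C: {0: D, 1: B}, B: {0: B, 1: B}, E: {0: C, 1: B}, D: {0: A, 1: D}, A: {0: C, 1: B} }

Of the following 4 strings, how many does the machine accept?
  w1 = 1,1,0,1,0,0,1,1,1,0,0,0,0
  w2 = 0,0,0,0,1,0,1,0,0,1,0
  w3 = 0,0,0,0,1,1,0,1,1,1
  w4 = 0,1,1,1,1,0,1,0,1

w1:
  start at C
  read '1': C → B
  read '1': B → B
  read '0': B → B
  read '1': B → B
  read '0': B → B
  read '0': B → B
  read '1': B → B
  read '1': B → B
  read '1': B → B
  read '0': B → B
  read '0': B → B
  read '0': B → B
  read '0': B → B
  end B, rejected
w2:
  start at C
  read '0': C → D
  read '0': D → A
  read '0': A → C
  read '0': C → D
  read '1': D → D
  read '0': D → A
  read '1': A → B
  read '0': B → B
  read '0': B → B
  read '1': B → B
  read '0': B → B
  end B, rejected
w3:
  start at C
  read '0': C → D
  read '0': D → A
  read '0': A → C
  read '0': C → D
  read '1': D → D
  read '1': D → D
  read '0': D → A
  read '1': A → B
  read '1': B → B
  read '1': B → B
  end B, rejected
w4:
  start at C
  read '0': C → D
  read '1': D → D
  read '1': D → D
  read '1': D → D
  read '1': D → D
  read '0': D → A
  read '1': A → B
  read '0': B → B
  read '1': B → B
  end B, rejected

0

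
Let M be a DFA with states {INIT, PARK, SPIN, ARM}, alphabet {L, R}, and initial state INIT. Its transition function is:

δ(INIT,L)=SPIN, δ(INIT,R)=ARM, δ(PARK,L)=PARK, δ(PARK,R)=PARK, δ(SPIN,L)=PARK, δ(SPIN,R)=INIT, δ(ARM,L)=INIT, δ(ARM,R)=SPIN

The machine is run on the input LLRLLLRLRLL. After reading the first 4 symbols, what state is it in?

PARK

start at INIT
read 'L': INIT → SPIN
read 'L': SPIN → PARK
read 'R': PARK → PARK
read 'L': PARK → PARK
After 4 symbols: PARK.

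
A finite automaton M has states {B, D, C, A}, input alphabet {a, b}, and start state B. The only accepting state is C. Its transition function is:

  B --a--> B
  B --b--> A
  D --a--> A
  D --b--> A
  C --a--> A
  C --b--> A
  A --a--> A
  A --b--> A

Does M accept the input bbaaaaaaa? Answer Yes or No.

No

start at B
read 'b': B → A
read 'b': A → A
read 'a': A → A
read 'a': A → A
read 'a': A → A
read 'a': A → A
read 'a': A → A
read 'a': A → A
read 'a': A → A
End state A is not accepting.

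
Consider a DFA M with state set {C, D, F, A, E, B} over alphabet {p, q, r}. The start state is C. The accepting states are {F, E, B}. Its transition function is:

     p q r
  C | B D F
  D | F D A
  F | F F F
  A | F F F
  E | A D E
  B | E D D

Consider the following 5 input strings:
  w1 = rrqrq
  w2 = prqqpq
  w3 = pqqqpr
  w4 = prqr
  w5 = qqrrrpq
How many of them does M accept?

4

w1:
  start at C
  read 'r': C → F
  read 'r': F → F
  read 'q': F → F
  read 'r': F → F
  read 'q': F → F
  end F, accepted
w2:
  start at C
  read 'p': C → B
  read 'r': B → D
  read 'q': D → D
  read 'q': D → D
  read 'p': D → F
  read 'q': F → F
  end F, accepted
w3:
  start at C
  read 'p': C → B
  read 'q': B → D
  read 'q': D → D
  read 'q': D → D
  read 'p': D → F
  read 'r': F → F
  end F, accepted
w4:
  start at C
  read 'p': C → B
  read 'r': B → D
  read 'q': D → D
  read 'r': D → A
  end A, rejected
w5:
  start at C
  read 'q': C → D
  read 'q': D → D
  read 'r': D → A
  read 'r': A → F
  read 'r': F → F
  read 'p': F → F
  read 'q': F → F
  end F, accepted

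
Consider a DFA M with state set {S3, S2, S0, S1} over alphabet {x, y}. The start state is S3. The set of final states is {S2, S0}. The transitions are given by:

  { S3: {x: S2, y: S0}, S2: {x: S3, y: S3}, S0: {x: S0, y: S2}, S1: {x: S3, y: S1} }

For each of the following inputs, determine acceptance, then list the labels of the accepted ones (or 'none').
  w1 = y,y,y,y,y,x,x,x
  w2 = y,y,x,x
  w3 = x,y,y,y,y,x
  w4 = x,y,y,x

w1: Trace: S3 -y-> S0 -y-> S2 -y-> S3 -y-> S0 -y-> S2 -x-> S3 -x-> S2 -x-> S3  → end S3, rejected
w2: Trace: S3 -y-> S0 -y-> S2 -x-> S3 -x-> S2  → end S2, accepted
w3: Trace: S3 -x-> S2 -y-> S3 -y-> S0 -y-> S2 -y-> S3 -x-> S2  → end S2, accepted
w4: Trace: S3 -x-> S2 -y-> S3 -y-> S0 -x-> S0  → end S0, accepted

w2, w3, w4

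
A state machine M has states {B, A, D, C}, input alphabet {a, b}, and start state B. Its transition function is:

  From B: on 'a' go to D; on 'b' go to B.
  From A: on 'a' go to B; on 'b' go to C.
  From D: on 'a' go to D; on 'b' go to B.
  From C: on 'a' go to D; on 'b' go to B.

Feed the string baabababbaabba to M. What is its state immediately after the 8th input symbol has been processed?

B

B → B → D → D → B → D → B → D → B
After 8 symbols: B.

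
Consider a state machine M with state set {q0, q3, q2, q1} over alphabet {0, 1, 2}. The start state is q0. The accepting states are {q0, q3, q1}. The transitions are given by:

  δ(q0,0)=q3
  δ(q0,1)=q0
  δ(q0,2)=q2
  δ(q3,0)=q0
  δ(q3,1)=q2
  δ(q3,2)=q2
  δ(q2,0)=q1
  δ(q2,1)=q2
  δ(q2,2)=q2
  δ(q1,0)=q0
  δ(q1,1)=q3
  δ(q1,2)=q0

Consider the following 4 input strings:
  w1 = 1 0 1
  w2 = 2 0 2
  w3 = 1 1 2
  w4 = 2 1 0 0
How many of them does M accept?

w1:
  start at q0
  read '1': q0 → q0
  read '0': q0 → q3
  read '1': q3 → q2
  end q2, rejected
w2:
  start at q0
  read '2': q0 → q2
  read '0': q2 → q1
  read '2': q1 → q0
  end q0, accepted
w3:
  start at q0
  read '1': q0 → q0
  read '1': q0 → q0
  read '2': q0 → q2
  end q2, rejected
w4:
  start at q0
  read '2': q0 → q2
  read '1': q2 → q2
  read '0': q2 → q1
  read '0': q1 → q0
  end q0, accepted

2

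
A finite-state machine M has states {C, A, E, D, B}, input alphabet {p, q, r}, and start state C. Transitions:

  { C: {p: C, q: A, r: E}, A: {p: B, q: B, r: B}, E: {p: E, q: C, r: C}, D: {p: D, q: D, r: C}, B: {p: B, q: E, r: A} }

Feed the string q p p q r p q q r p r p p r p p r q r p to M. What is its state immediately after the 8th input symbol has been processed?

B

Trace: C -q-> A -p-> B -p-> B -q-> E -r-> C -p-> C -q-> A -q-> B
After 8 symbols: B.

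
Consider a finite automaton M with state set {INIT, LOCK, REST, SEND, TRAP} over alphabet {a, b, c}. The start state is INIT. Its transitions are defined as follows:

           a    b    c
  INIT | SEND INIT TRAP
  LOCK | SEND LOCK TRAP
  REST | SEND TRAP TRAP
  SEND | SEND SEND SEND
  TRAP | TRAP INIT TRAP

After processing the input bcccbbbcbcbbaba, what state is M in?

SEND

INIT → INIT → TRAP → TRAP → TRAP → INIT → INIT → INIT → TRAP → INIT → TRAP → INIT → INIT → SEND → SEND → SEND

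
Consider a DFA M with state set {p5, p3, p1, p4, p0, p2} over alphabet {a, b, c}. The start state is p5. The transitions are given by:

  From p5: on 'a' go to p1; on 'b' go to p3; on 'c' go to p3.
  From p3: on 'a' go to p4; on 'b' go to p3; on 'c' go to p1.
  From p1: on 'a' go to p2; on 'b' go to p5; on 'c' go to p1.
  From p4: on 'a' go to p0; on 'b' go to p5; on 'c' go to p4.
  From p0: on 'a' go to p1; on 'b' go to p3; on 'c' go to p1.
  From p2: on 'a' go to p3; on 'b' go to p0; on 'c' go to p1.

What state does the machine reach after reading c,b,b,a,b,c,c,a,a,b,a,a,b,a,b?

start at p5
read 'c': p5 → p3
read 'b': p3 → p3
read 'b': p3 → p3
read 'a': p3 → p4
read 'b': p4 → p5
read 'c': p5 → p3
read 'c': p3 → p1
read 'a': p1 → p2
read 'a': p2 → p3
read 'b': p3 → p3
read 'a': p3 → p4
read 'a': p4 → p0
read 'b': p0 → p3
read 'a': p3 → p4
read 'b': p4 → p5

p5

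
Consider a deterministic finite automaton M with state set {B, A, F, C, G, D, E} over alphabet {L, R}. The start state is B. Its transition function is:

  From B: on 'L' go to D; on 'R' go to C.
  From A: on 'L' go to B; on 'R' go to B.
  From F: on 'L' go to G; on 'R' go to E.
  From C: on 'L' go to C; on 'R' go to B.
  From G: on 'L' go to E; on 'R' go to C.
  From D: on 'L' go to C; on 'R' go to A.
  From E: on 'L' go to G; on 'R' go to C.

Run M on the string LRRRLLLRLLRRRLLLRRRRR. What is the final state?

start at B
read 'L': B → D
read 'R': D → A
read 'R': A → B
read 'R': B → C
read 'L': C → C
read 'L': C → C
read 'L': C → C
read 'R': C → B
read 'L': B → D
read 'L': D → C
read 'R': C → B
read 'R': B → C
read 'R': C → B
read 'L': B → D
read 'L': D → C
read 'L': C → C
read 'R': C → B
read 'R': B → C
read 'R': C → B
read 'R': B → C
read 'R': C → B

B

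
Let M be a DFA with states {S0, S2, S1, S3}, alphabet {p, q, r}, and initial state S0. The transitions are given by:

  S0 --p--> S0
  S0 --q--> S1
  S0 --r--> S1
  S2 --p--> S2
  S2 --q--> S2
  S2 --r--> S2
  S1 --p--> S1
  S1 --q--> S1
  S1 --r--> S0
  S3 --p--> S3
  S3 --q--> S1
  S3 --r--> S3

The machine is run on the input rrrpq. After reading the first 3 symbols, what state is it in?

S1

start at S0
read 'r': S0 → S1
read 'r': S1 → S0
read 'r': S0 → S1
After 3 symbols: S1.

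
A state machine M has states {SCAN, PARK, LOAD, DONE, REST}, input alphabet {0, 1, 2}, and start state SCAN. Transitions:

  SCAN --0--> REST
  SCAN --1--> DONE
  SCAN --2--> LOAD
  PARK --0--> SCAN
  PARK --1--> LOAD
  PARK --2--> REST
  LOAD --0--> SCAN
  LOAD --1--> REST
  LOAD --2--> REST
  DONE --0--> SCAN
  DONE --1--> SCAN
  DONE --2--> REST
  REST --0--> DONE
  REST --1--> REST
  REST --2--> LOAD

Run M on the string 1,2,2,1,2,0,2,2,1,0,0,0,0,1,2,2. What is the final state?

SCAN → DONE → REST → LOAD → REST → LOAD → SCAN → LOAD → REST → REST → DONE → SCAN → REST → DONE → SCAN → LOAD → REST

REST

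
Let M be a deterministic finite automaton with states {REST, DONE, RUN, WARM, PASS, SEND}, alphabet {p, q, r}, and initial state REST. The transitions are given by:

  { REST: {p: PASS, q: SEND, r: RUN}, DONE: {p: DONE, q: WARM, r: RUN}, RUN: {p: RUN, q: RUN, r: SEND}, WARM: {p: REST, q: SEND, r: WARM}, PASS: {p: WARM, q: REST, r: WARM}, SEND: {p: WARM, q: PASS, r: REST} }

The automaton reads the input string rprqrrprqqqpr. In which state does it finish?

SEND

REST → RUN → RUN → SEND → PASS → WARM → WARM → REST → RUN → RUN → RUN → RUN → RUN → SEND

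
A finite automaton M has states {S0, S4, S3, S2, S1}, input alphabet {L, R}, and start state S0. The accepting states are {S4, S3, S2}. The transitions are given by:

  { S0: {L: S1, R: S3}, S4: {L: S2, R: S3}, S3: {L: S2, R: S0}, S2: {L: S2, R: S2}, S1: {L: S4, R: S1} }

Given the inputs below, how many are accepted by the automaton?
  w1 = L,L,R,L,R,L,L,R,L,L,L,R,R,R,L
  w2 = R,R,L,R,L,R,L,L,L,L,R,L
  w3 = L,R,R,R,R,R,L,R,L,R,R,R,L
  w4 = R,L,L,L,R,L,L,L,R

4

w1:
  start at S0
  read 'L': S0 → S1
  read 'L': S1 → S4
  read 'R': S4 → S3
  read 'L': S3 → S2
  read 'R': S2 → S2
  read 'L': S2 → S2
  read 'L': S2 → S2
  read 'R': S2 → S2
  read 'L': S2 → S2
  read 'L': S2 → S2
  read 'L': S2 → S2
  read 'R': S2 → S2
  read 'R': S2 → S2
  read 'R': S2 → S2
  read 'L': S2 → S2
  end S2, accepted
w2:
  start at S0
  read 'R': S0 → S3
  read 'R': S3 → S0
  read 'L': S0 → S1
  read 'R': S1 → S1
  read 'L': S1 → S4
  read 'R': S4 → S3
  read 'L': S3 → S2
  read 'L': S2 → S2
  read 'L': S2 → S2
  read 'L': S2 → S2
  read 'R': S2 → S2
  read 'L': S2 → S2
  end S2, accepted
w3:
  start at S0
  read 'L': S0 → S1
  read 'R': S1 → S1
  read 'R': S1 → S1
  read 'R': S1 → S1
  read 'R': S1 → S1
  read 'R': S1 → S1
  read 'L': S1 → S4
  read 'R': S4 → S3
  read 'L': S3 → S2
  read 'R': S2 → S2
  read 'R': S2 → S2
  read 'R': S2 → S2
  read 'L': S2 → S2
  end S2, accepted
w4:
  start at S0
  read 'R': S0 → S3
  read 'L': S3 → S2
  read 'L': S2 → S2
  read 'L': S2 → S2
  read 'R': S2 → S2
  read 'L': S2 → S2
  read 'L': S2 → S2
  read 'L': S2 → S2
  read 'R': S2 → S2
  end S2, accepted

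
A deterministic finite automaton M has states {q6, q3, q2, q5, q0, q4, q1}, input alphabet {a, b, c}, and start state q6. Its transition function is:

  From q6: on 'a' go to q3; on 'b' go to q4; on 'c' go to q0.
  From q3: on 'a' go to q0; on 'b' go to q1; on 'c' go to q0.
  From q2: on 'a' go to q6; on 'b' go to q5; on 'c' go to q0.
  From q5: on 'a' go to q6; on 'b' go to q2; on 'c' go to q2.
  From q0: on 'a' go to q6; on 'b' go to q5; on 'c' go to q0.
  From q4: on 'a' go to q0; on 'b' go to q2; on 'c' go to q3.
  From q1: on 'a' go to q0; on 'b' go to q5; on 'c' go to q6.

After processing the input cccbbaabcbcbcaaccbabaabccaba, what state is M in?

q0

Trace: q6 -c-> q0 -c-> q0 -c-> q0 -b-> q5 -b-> q2 -a-> q6 -a-> q3 -b-> q1 -c-> q6 -b-> q4 -c-> q3 -b-> q1 -c-> q6 -a-> q3 -a-> q0 -c-> q0 -c-> q0 -b-> q5 -a-> q6 -b-> q4 -a-> q0 -a-> q6 -b-> q4 -c-> q3 -c-> q0 -a-> q6 -b-> q4 -a-> q0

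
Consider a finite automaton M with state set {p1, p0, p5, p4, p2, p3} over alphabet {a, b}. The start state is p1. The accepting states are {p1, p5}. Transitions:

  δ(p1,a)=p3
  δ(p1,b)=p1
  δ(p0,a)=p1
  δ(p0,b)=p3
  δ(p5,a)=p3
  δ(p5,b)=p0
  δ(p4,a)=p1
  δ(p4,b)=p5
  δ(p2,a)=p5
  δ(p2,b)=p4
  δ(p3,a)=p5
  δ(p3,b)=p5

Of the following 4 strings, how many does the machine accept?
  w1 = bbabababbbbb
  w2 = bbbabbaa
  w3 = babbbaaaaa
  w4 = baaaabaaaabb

w1: Trace: p1 -b-> p1 -b-> p1 -a-> p3 -b-> p5 -a-> p3 -b-> p5 -a-> p3 -b-> p5 -b-> p0 -b-> p3 -b-> p5 -b-> p0  → end p0, rejected
w2: Trace: p1 -b-> p1 -b-> p1 -b-> p1 -a-> p3 -b-> p5 -b-> p0 -a-> p1 -a-> p3  → end p3, rejected
w3: Trace: p1 -b-> p1 -a-> p3 -b-> p5 -b-> p0 -b-> p3 -a-> p5 -a-> p3 -a-> p5 -a-> p3 -a-> p5  → end p5, accepted
w4: Trace: p1 -b-> p1 -a-> p3 -a-> p5 -a-> p3 -a-> p5 -b-> p0 -a-> p1 -a-> p3 -a-> p5 -a-> p3 -b-> p5 -b-> p0  → end p0, rejected

1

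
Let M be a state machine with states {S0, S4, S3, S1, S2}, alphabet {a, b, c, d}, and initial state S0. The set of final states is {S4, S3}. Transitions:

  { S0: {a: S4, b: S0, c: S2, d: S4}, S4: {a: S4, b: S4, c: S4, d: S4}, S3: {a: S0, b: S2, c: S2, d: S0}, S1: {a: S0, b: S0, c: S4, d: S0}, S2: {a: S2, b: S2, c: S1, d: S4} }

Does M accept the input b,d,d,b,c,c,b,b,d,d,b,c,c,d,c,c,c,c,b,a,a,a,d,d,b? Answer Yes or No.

Yes

S0 → S0 → S4 → S4 → S4 → S4 → S4 → S4 → S4 → S4 → S4 → S4 → S4 → S4 → S4 → S4 → S4 → S4 → S4 → S4 → S4 → S4 → S4 → S4 → S4 → S4
End state S4 is accepting.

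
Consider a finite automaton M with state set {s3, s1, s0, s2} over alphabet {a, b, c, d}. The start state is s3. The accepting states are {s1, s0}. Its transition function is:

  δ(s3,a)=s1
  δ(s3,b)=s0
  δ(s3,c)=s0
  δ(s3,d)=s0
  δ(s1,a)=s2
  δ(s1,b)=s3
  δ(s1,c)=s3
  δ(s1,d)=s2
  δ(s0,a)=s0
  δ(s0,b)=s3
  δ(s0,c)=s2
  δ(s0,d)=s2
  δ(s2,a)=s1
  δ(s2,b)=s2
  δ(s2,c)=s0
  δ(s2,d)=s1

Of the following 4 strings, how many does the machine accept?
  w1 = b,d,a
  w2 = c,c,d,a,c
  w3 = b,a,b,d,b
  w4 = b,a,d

w1: s3 → s0 → s2 → s1  → end s1, accepted
w2: s3 → s0 → s2 → s1 → s2 → s0  → end s0, accepted
w3: s3 → s0 → s0 → s3 → s0 → s3  → end s3, rejected
w4: s3 → s0 → s0 → s2  → end s2, rejected

2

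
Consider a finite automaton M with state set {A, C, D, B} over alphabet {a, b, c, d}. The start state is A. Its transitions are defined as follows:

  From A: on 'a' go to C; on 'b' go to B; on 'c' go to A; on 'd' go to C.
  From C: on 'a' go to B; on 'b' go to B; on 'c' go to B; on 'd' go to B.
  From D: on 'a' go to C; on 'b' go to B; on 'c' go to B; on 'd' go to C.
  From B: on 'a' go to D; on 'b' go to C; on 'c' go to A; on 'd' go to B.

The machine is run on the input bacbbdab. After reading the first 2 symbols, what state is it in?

A → B → D
After 2 symbols: D.

D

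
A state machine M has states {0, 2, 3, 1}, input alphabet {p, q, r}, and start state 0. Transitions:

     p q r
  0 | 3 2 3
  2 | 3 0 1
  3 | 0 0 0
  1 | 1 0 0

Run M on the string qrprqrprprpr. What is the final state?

Trace: 0 -q-> 2 -r-> 1 -p-> 1 -r-> 0 -q-> 2 -r-> 1 -p-> 1 -r-> 0 -p-> 3 -r-> 0 -p-> 3 -r-> 0

0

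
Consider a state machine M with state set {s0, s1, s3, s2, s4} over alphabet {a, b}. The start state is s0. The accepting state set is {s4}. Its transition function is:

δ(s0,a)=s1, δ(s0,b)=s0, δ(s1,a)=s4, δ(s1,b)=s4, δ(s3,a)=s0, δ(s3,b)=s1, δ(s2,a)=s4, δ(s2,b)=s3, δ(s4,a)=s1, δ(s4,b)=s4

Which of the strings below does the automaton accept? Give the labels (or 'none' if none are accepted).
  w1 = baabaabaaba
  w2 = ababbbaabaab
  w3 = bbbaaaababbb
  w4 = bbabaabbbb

w2, w3, w4

w1:
  start at s0
  read 'b': s0 → s0
  read 'a': s0 → s1
  read 'a': s1 → s4
  read 'b': s4 → s4
  read 'a': s4 → s1
  read 'a': s1 → s4
  read 'b': s4 → s4
  read 'a': s4 → s1
  read 'a': s1 → s4
  read 'b': s4 → s4
  read 'a': s4 → s1
  end s1, rejected
w2:
  start at s0
  read 'a': s0 → s1
  read 'b': s1 → s4
  read 'a': s4 → s1
  read 'b': s1 → s4
  read 'b': s4 → s4
  read 'b': s4 → s4
  read 'a': s4 → s1
  read 'a': s1 → s4
  read 'b': s4 → s4
  read 'a': s4 → s1
  read 'a': s1 → s4
  read 'b': s4 → s4
  end s4, accepted
w3:
  start at s0
  read 'b': s0 → s0
  read 'b': s0 → s0
  read 'b': s0 → s0
  read 'a': s0 → s1
  read 'a': s1 → s4
  read 'a': s4 → s1
  read 'a': s1 → s4
  read 'b': s4 → s4
  read 'a': s4 → s1
  read 'b': s1 → s4
  read 'b': s4 → s4
  read 'b': s4 → s4
  end s4, accepted
w4:
  start at s0
  read 'b': s0 → s0
  read 'b': s0 → s0
  read 'a': s0 → s1
  read 'b': s1 → s4
  read 'a': s4 → s1
  read 'a': s1 → s4
  read 'b': s4 → s4
  read 'b': s4 → s4
  read 'b': s4 → s4
  read 'b': s4 → s4
  end s4, accepted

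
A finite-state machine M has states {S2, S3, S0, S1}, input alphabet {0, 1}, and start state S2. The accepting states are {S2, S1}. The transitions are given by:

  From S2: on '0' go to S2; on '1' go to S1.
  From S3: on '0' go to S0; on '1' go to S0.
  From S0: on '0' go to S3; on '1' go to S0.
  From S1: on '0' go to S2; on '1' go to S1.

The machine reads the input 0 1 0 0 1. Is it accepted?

Yes

Trace: S2 -0-> S2 -1-> S1 -0-> S2 -0-> S2 -1-> S1
End state S1 is accepting.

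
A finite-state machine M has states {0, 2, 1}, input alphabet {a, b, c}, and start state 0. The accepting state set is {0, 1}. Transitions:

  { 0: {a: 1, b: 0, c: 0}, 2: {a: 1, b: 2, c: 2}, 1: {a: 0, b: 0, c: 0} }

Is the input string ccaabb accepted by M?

Trace: 0 -c-> 0 -c-> 0 -a-> 1 -a-> 0 -b-> 0 -b-> 0
End state 0 is accepting.

Yes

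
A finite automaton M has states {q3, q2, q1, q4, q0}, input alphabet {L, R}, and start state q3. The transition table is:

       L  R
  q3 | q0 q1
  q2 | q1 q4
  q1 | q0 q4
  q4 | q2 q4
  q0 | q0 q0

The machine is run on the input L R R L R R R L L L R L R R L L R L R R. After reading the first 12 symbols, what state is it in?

start at q3
read 'L': q3 → q0
read 'R': q0 → q0
read 'R': q0 → q0
read 'L': q0 → q0
read 'R': q0 → q0
read 'R': q0 → q0
read 'R': q0 → q0
read 'L': q0 → q0
read 'L': q0 → q0
read 'L': q0 → q0
read 'R': q0 → q0
read 'L': q0 → q0
After 12 symbols: q0.

q0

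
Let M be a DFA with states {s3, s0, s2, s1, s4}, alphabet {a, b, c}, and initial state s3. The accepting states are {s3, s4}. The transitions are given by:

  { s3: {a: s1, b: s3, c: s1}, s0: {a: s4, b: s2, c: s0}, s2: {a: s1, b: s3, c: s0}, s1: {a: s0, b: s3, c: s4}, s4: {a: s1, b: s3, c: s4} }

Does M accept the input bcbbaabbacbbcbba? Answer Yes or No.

start at s3
read 'b': s3 → s3
read 'c': s3 → s1
read 'b': s1 → s3
read 'b': s3 → s3
read 'a': s3 → s1
read 'a': s1 → s0
read 'b': s0 → s2
read 'b': s2 → s3
read 'a': s3 → s1
read 'c': s1 → s4
read 'b': s4 → s3
read 'b': s3 → s3
read 'c': s3 → s1
read 'b': s1 → s3
read 'b': s3 → s3
read 'a': s3 → s1
End state s1 is not accepting.

No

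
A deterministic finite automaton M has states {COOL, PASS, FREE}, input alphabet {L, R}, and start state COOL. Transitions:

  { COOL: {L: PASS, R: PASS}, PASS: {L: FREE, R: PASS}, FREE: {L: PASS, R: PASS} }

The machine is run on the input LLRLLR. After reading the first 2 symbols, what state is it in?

start at COOL
read 'L': COOL → PASS
read 'L': PASS → FREE
After 2 symbols: FREE.

FREE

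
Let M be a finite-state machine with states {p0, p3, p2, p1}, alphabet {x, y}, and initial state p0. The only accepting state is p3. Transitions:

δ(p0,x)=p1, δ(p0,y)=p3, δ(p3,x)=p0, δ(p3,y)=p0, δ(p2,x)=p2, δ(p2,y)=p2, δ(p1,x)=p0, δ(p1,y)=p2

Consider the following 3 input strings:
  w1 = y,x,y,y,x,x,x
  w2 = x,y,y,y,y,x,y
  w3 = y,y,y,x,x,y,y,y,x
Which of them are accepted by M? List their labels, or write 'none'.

w1: p0 → p3 → p0 → p3 → p0 → p1 → p0 → p1  → end p1, rejected
w2: p0 → p1 → p2 → p2 → p2 → p2 → p2 → p2  → end p2, rejected
w3: p0 → p3 → p0 → p3 → p0 → p1 → p2 → p2 → p2 → p2  → end p2, rejected

none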